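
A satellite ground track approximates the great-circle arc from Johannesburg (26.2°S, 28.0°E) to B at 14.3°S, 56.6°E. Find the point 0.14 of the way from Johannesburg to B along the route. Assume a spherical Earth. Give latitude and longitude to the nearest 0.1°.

Convert each endpoint to a unit vector on the sphere (x = cos φ cos λ, y = cos φ sin λ, z = sin φ).
The central angle between the endpoints is δ = arccos(p₁·p₂) ≈ 0.511 rad (29.3°).
Interpolate at f = 0.14 with slerp weights a = sin((1−f)δ)/sin δ ≈ 0.870, b = sin(fδ)/sin δ ≈ 0.146.
p = a·p₁ + b·p₂ ≈ (0.767, 0.485, -0.420); φ = arcsin(p_z) ≈ -24.85°, λ = atan2(p_y, p_x) ≈ 32.28°.

≈ 24.8°S, 32.3°E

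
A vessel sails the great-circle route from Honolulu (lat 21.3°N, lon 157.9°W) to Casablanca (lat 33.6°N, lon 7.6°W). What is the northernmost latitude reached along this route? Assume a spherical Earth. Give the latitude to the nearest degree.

≈ 64°N

The great circle lies in the plane with unit normal n̂ = (p₁ × p₂)/|p₁ × p₂|.
Here n̂_z ≈ +0.436; the vertex latitude is φ_max = arccos|n̂_z| ≈ 64.1°.
Check via Clairaut: cos φ_max = |cos φ₁| · sin C = cos(21.3°)·sin(27.9°) ≈ 0.436, again giving ≈ 64.1°.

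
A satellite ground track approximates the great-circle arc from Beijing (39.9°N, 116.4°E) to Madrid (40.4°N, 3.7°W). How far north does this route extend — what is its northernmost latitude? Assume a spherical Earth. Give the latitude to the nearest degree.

≈ 59°N

The great circle lies in the plane with unit normal n̂ = (p₁ × p₂)/|p₁ × p₂|.
Here n̂_z ≈ -0.509; the vertex latitude is φ_max = arccos|n̂_z| ≈ 59.4°.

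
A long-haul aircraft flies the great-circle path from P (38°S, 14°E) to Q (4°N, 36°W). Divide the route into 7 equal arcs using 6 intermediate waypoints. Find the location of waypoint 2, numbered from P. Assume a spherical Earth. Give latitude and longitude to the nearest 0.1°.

≈ (27.6°S, 3.3°W)

From cos δ = sin φ₁ sin φ₂ + cos φ₁ cos φ₂ cos Δλ, the central angle is δ ≈ 1.090 rad (62.5°).
Interpolate at f = 2/7 with slerp weights a = sin((1−f)δ)/sin δ ≈ 0.792, b = sin(fδ)/sin δ ≈ 0.346.
p = a·p₁ + b·p₂ ≈ (0.885, -0.052, -0.464); φ = arcsin(p_z) ≈ -27.62°, λ = atan2(p_y, p_x) ≈ -3.34°.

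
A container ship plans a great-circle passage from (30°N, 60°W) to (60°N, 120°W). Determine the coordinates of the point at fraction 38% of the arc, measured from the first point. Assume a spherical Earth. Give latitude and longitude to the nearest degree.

≈ (45°N, 75°W)

From cos δ = sin φ₁ sin φ₂ + cos φ₁ cos φ₂ cos Δλ, the central angle is δ ≈ 0.864 rad (49.5°).
Interpolate at f = 0.38 with slerp weights a = sin((1−f)δ)/sin δ ≈ 0.671, b = sin(fδ)/sin δ ≈ 0.424.
p = a·p₁ + b·p₂ ≈ (0.185, -0.687, 0.703); φ = arcsin(p_z) ≈ 44.65°, λ = atan2(p_y, p_x) ≈ -74.96°.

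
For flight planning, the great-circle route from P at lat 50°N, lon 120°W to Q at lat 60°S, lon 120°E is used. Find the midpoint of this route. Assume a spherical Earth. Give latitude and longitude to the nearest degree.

≈ lat 10°S, lon 168°W

Convert each endpoint to a unit vector on the sphere (x = cos φ cos λ, y = cos φ sin λ, z = sin φ).
The central angle between the endpoints is δ = arccos(p₁·p₂) ≈ 2.539 rad (145.5°).
Interpolate at f = 1/2 with slerp weights a = sin((1−f)δ)/sin δ ≈ 1.686, b = sin(fδ)/sin δ ≈ 1.686.
p = a·p₁ + b·p₂ ≈ (-0.963, -0.208, -0.169); φ = arcsin(p_z) ≈ -9.70°, λ = atan2(p_y, p_x) ≈ -167.79°.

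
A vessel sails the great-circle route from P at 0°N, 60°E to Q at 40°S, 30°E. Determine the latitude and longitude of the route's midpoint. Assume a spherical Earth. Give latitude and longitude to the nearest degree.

≈ 21°S, 47°E

Convert each endpoint to a unit vector on the sphere (x = cos φ cos λ, y = cos φ sin λ, z = sin φ).
The central angle between the endpoints is δ = arccos(p₁·p₂) ≈ 0.845 rad (48.4°).
Interpolate at f = 1/2 with slerp weights a = sin((1−f)δ)/sin δ ≈ 0.548, b = sin(fδ)/sin δ ≈ 0.548.
p = a·p₁ + b·p₂ ≈ (0.638, 0.685, -0.352); φ = arcsin(p_z) ≈ -20.63°, λ = atan2(p_y, p_x) ≈ 47.03°.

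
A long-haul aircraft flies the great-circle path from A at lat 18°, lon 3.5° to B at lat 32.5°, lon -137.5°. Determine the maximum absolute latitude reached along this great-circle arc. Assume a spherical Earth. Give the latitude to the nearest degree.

≈ 55°

The great circle lies in the plane with unit normal n̂ = (p₁ × p₂)/|p₁ × p₂|.
Here n̂_z ≈ -0.568; the vertex latitude is φ_max = arccos|n̂_z| ≈ 55.4°.
Check via Clairaut: cos φ_max = |cos φ₁| · sin C = cos(18.0°)·sin(36.6°) ≈ 0.568, again giving ≈ 55.4°.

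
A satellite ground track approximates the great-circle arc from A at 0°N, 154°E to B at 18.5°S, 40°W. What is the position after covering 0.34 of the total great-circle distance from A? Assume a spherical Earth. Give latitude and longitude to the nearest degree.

≈ 41°S, 168°W

Convert each endpoint to a unit vector on the sphere (x = cos φ cos λ, y = cos φ sin λ, z = sin φ).
The central angle between the endpoints is δ = arccos(p₁·p₂) ≈ 2.739 rad (156.9°).
Interpolate at f = 0.34 with slerp weights a = sin((1−f)δ)/sin δ ≈ 2.482, b = sin(fδ)/sin δ ≈ 2.049.
p = a·p₁ + b·p₂ ≈ (-0.742, -0.161, -0.650); φ = arcsin(p_z) ≈ -40.56°, λ = atan2(p_y, p_x) ≈ -167.77°.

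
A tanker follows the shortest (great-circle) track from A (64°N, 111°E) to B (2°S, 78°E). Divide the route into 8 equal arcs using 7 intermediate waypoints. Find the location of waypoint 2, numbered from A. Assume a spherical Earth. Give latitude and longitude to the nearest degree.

≈ (48°N, 96°E)

Write both endpoints as unit vectors p₁, p₂ with components (cos φ cos λ, cos φ sin λ, sin φ).
The central angle between the endpoints is δ = arccos(p₁·p₂) ≈ 1.228 rad (70.4°).
Interpolate at f = 2/8 with slerp weights a = sin((1−f)δ)/sin δ ≈ 0.845, b = sin(fδ)/sin δ ≈ 0.321.
p = a·p₁ + b·p₂ ≈ (-0.066, 0.660, 0.749); φ = arcsin(p_z) ≈ 48.47°, λ = atan2(p_y, p_x) ≈ 95.73°.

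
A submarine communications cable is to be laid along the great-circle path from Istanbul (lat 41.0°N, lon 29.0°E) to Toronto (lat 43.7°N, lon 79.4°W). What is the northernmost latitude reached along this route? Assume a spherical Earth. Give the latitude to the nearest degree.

≈ 57°N

The great circle lies in the plane with unit normal n̂ = (p₁ × p₂)/|p₁ × p₂|.
Here n̂_z ≈ -0.539; the vertex latitude is φ_max = arccos|n̂_z| ≈ 57.4°.
Check via Clairaut: cos φ_max = |cos φ₁| · sin C = cos(41.0°)·sin(45.6°) ≈ 0.539, again giving ≈ 57.4°.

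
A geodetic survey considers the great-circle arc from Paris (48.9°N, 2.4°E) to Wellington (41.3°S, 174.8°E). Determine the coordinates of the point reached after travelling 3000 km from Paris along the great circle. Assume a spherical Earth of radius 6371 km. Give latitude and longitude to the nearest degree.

≈ 65°N, 44°E

Convert each endpoint to a unit vector on the sphere (x = cos φ cos λ, y = cos φ sin λ, z = sin φ).
The central angle between the endpoints is δ = arccos(p₁·p₂) ≈ 2.979 rad (170.7°). The total great-circle distance is δ·R ≈ 2.979 × 6371 ≈ 18982 km, so the target fraction is f = 3000/18982 ≈ 0.158.
Interpolate at f ≈ 0.158 with slerp weights a = sin((1−f)δ)/sin δ ≈ 3.664, b = sin(fδ)/sin δ ≈ 2.810.
p = a·p₁ + b·p₂ ≈ (0.304, 0.292, 0.907); φ = arcsin(p_z) ≈ 65.04°, λ = atan2(p_y, p_x) ≈ 43.83°.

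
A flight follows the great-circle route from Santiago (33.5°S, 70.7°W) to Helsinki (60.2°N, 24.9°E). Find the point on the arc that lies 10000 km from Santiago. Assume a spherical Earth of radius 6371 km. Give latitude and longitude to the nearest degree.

The haversine formula gives a central angle δ ≈ 2.117 rad (121.3°) between the endpoints. The total great-circle distance is δ·R ≈ 2.117 × 6371 ≈ 13487 km, so the target fraction is f = 10000/13487 ≈ 0.741.
Interpolate at f ≈ 0.741 with slerp weights a = sin((1−f)δ)/sin δ ≈ 0.609, b = sin(fδ)/sin δ ≈ 1.170.
p = a·p₁ + b·p₂ ≈ (0.695, -0.234, 0.679); φ = arcsin(p_z) ≈ 42.79°, λ = atan2(p_y, p_x) ≈ -18.63°.

≈ 43°N, 19°W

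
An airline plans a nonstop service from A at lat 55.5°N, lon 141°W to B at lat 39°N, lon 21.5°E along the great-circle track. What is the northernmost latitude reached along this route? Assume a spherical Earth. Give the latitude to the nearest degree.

≈ 82°N

The great circle lies in the plane with unit normal n̂ = (p₁ × p₂)/|p₁ × p₂|.
Here n̂_z ≈ +0.133; the vertex latitude is φ_max = arccos|n̂_z| ≈ 82.4°.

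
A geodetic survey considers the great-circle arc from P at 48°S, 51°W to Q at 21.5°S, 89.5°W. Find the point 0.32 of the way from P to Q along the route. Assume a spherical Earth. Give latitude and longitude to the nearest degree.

Convert each endpoint to a unit vector on the sphere (x = cos φ cos λ, y = cos φ sin λ, z = sin φ).
The central angle between the endpoints is δ = arccos(p₁·p₂) ≈ 0.708 rad (40.6°).
Interpolate at f = 0.32 with slerp weights a = sin((1−f)δ)/sin δ ≈ 0.712, b = sin(fδ)/sin δ ≈ 0.345.
p = a·p₁ + b·p₂ ≈ (0.303, -0.692, -0.656); φ = arcsin(p_z) ≈ -40.98°, λ = atan2(p_y, p_x) ≈ -66.37°.

≈ 41°S, 66°W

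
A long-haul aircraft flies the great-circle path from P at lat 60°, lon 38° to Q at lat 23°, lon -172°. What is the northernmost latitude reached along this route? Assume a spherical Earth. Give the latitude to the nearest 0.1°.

The great circle lies in the plane with unit normal n̂ = (p₁ × p₂)/|p₁ × p₂|.
Here n̂_z ≈ +0.231; the vertex latitude is φ_max = arccos|n̂_z| ≈ 76.7°.
Check via Clairaut: cos φ_max = |cos φ₁| · sin C = cos(60.0°)·sin(27.5°) ≈ 0.231, again giving ≈ 76.7°.

≈ 76.7°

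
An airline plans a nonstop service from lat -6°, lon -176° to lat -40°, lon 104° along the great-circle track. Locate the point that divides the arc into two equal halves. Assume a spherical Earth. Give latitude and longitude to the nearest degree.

≈ lat -29°, lon 150°

From cos δ = sin φ₁ sin φ₂ + cos φ₁ cos φ₂ cos Δλ, the central angle is δ ≈ 1.370 rad (78.5°).
Interpolate at f = 1/2 with slerp weights a = sin((1−f)δ)/sin δ ≈ 0.646, b = sin(fδ)/sin δ ≈ 0.646.
p = a·p₁ + b·p₂ ≈ (-0.760, 0.435, -0.482); φ = arcsin(p_z) ≈ -28.85°, λ = atan2(p_y, p_x) ≈ 150.21°.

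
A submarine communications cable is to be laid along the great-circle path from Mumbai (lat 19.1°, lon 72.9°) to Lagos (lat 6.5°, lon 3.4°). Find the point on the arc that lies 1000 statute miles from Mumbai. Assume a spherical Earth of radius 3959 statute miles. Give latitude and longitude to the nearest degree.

≈ lat 18°, lon 58°

The haversine formula gives a central angle δ ≈ 1.196 rad (68.5°) between the endpoints. The total great-circle distance is δ·R ≈ 1.196 × 3959 ≈ 4736 mi, so the target fraction is f = 1000/4736 ≈ 0.211.
Interpolate at f ≈ 0.211 with slerp weights a = sin((1−f)δ)/sin δ ≈ 0.870, b = sin(fδ)/sin δ ≈ 0.269.
p = a·p₁ + b·p₂ ≈ (0.508, 0.802, 0.315); φ = arcsin(p_z) ≈ 18.37°, λ = atan2(p_y, p_x) ≈ 57.63°.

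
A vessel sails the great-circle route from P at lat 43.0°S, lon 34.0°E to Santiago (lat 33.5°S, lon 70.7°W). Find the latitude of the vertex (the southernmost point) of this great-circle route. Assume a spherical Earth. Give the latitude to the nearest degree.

≈ 53°S

The great circle lies in the plane with unit normal n̂ = (p₁ × p₂)/|p₁ × p₂|.
Here n̂_z ≈ -0.605; the vertex latitude is φ_max = arccos|n̂_z| ≈ 52.8°.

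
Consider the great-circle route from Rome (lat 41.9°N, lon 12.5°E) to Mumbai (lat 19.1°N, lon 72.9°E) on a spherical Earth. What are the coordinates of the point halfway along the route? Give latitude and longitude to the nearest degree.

≈ lat 34°N, lon 47°E

Write both endpoints as unit vectors p₁, p₂ with components (cos φ cos λ, cos φ sin λ, sin φ).
The central angle between the endpoints is δ = arccos(p₁·p₂) ≈ 0.969 rad (55.5°).
Interpolate at f = 1/2 with slerp weights a = sin((1−f)δ)/sin δ ≈ 0.565, b = sin(fδ)/sin δ ≈ 0.565.
p = a·p₁ + b·p₂ ≈ (0.568, 0.601, 0.562); φ = arcsin(p_z) ≈ 34.21°, λ = atan2(p_y, p_x) ≈ 46.65°.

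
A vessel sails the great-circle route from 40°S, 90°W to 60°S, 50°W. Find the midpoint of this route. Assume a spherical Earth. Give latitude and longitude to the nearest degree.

≈ 52°S, 74°W

From cos δ = sin φ₁ sin φ₂ + cos φ₁ cos φ₂ cos Δλ, the central angle is δ ≈ 0.555 rad (31.8°).
Interpolate at f = 1/2 with slerp weights a = sin((1−f)δ)/sin δ ≈ 0.520, b = sin(fδ)/sin δ ≈ 0.520.
p = a·p₁ + b·p₂ ≈ (0.167, -0.597, -0.784); φ = arcsin(p_z) ≈ -51.66°, λ = atan2(p_y, p_x) ≈ -74.37°.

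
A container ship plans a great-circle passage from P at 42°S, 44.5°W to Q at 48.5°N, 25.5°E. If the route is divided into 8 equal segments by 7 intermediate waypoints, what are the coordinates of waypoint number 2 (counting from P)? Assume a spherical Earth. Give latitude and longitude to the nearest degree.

≈ 20°S, 26°W

From cos δ = sin φ₁ sin φ₂ + cos φ₁ cos φ₂ cos Δλ, the central angle is δ ≈ 1.910 rad (109.4°).
Interpolate at f = 2/8 with slerp weights a = sin((1−f)δ)/sin δ ≈ 1.050, b = sin(fδ)/sin δ ≈ 0.487.
p = a·p₁ + b·p₂ ≈ (0.848, -0.408, -0.338); φ = arcsin(p_z) ≈ -19.74°, λ = atan2(p_y, p_x) ≈ -25.69°.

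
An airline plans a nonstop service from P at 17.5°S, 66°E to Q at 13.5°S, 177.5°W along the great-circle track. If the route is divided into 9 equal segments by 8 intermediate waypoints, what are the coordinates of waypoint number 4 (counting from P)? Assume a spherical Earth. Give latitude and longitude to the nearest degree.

≈ 28°S, 118°E

Convert each endpoint to a unit vector on the sphere (x = cos φ cos λ, y = cos φ sin λ, z = sin φ).
The central angle between the endpoints is δ = arccos(p₁·p₂) ≈ 1.922 rad (110.1°).
Interpolate at f = 4/9 with slerp weights a = sin((1−f)δ)/sin δ ≈ 0.933, b = sin(fδ)/sin δ ≈ 0.803.
p = a·p₁ + b·p₂ ≈ (-0.418, 0.779, -0.468); φ = arcsin(p_z) ≈ -27.90°, λ = atan2(p_y, p_x) ≈ 118.23°.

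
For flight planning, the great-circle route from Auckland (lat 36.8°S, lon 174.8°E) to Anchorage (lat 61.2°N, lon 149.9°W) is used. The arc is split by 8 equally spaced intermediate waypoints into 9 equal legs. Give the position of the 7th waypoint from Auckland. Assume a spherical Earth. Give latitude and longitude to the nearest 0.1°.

The haversine formula gives a central angle δ ≈ 1.782 rad (102.1°) between the endpoints.
Interpolate at f = 7/9 with slerp weights a = sin((1−f)δ)/sin δ ≈ 0.395, b = sin(fδ)/sin δ ≈ 1.005.
p = a·p₁ + b·p₂ ≈ (-0.734, -0.214, 0.645); φ = arcsin(p_z) ≈ 40.14°, λ = atan2(p_y, p_x) ≈ -163.72°.

≈ lat 40.1°N, lon 163.7°W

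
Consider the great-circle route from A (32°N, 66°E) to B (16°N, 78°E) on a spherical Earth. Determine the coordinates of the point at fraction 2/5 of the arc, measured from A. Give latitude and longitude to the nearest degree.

≈ (26°N, 71°E)

The haversine formula gives a central angle δ ≈ 0.338 rad (19.4°) between the endpoints.
Interpolate at f = 2/5 with slerp weights a = sin((1−f)δ)/sin δ ≈ 0.607, b = sin(fδ)/sin δ ≈ 0.406.
p = a·p₁ + b·p₂ ≈ (0.291, 0.853, 0.434); φ = arcsin(p_z) ≈ 25.72°, λ = atan2(p_y, p_x) ≈ 71.17°.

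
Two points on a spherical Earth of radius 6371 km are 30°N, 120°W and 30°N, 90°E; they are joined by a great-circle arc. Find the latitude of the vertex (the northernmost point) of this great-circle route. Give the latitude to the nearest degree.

The great circle lies in the plane with unit normal n̂ = (p₁ × p₂)/|p₁ × p₂|.
Here n̂_z ≈ -0.409; the vertex latitude is φ_max = arccos|n̂_z| ≈ 65.9°.
Check via Clairaut: cos φ_max = |cos φ₁| · sin C = cos(30.0°)·sin(28.2°) ≈ 0.409, again giving ≈ 65.9°.

≈ 66°N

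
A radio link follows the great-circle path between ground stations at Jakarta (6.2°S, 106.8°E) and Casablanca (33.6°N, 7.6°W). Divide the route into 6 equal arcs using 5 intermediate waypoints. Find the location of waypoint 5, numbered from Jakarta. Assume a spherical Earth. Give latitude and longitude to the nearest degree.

≈ 34°N, 15°E

From cos δ = sin φ₁ sin φ₂ + cos φ₁ cos φ₂ cos Δλ, the central angle is δ ≈ 1.984 rad (113.7°).
Interpolate at f = 5/6 with slerp weights a = sin((1−f)δ)/sin δ ≈ 0.355, b = sin(fδ)/sin δ ≈ 1.088.
p = a·p₁ + b·p₂ ≈ (0.797, 0.218, 0.564); φ = arcsin(p_z) ≈ 34.33°, λ = atan2(p_y, p_x) ≈ 15.28°.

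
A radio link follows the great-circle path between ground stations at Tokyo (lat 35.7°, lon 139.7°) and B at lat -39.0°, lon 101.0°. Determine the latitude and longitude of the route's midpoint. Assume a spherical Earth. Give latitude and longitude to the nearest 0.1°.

The haversine formula gives a central angle δ ≈ 1.445 rad (82.8°) between the endpoints.
Interpolate at f = 1/2 with slerp weights a = sin((1−f)δ)/sin δ ≈ 0.667, b = sin(fδ)/sin δ ≈ 0.667.
p = a·p₁ + b·p₂ ≈ (-0.512, 0.859, -0.031); φ = arcsin(p_z) ≈ -1.75°, λ = atan2(p_y, p_x) ≈ 120.79°.

≈ lat -1.7°, lon 120.8°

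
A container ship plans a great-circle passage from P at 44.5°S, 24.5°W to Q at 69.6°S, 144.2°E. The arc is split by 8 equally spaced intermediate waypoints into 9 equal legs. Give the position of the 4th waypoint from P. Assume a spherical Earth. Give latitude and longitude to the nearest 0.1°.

Convert each endpoint to a unit vector on the sphere (x = cos φ cos λ, y = cos φ sin λ, z = sin φ).
The central angle between the endpoints is δ = arccos(p₁·p₂) ≈ 1.145 rad (65.6°).
Interpolate at f = 4/9 with slerp weights a = sin((1−f)δ)/sin δ ≈ 0.652, b = sin(fδ)/sin δ ≈ 0.535.
p = a·p₁ + b·p₂ ≈ (0.272, -0.084, -0.959); φ = arcsin(p_z) ≈ -73.46°, λ = atan2(p_y, p_x) ≈ -17.13°.

≈ 73.5°S, 17.1°W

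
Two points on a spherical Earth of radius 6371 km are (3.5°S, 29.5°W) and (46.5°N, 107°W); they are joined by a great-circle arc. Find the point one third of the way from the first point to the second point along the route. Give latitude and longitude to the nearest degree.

From cos δ = sin φ₁ sin φ₂ + cos φ₁ cos φ₂ cos Δλ, the central angle is δ ≈ 1.466 rad (84.0°).
Interpolate at f = 1/3 with slerp weights a = sin((1−f)δ)/sin δ ≈ 0.834, b = sin(fδ)/sin δ ≈ 0.472.
p = a·p₁ + b·p₂ ≈ (0.629, -0.720, 0.292); φ = arcsin(p_z) ≈ 16.95°, λ = atan2(p_y, p_x) ≈ -48.87°.

≈ (17°N, 49°W)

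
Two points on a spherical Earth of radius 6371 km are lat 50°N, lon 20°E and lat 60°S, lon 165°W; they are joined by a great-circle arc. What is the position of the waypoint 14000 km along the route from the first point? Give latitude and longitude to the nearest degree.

≈ lat 73°S, lon 61°E

Write both endpoints as unit vectors p₁, p₂ with components (cos φ cos λ, cos φ sin λ, sin φ).
The central angle between the endpoints is δ = arccos(p₁·p₂) ≈ 2.960 rad (169.6°). The total great-circle distance is δ·R ≈ 2.960 × 6371 ≈ 18859 km, so the target fraction is f = 14000/18859 ≈ 0.742.
Interpolate at f ≈ 0.742 with slerp weights a = sin((1−f)δ)/sin δ ≈ 3.829, b = sin(fδ)/sin δ ≈ 4.489.
p = a·p₁ + b·p₂ ≈ (0.145, 0.261, -0.954); φ = arcsin(p_z) ≈ -72.65°, λ = atan2(p_y, p_x) ≈ 60.98°.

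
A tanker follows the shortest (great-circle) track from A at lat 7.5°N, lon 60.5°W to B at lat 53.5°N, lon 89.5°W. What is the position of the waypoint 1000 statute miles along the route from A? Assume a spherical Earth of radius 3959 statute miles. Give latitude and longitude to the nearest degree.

≈ lat 21°N, lon 66°W

Convert each endpoint to a unit vector on the sphere (x = cos φ cos λ, y = cos φ sin λ, z = sin φ).
The central angle between the endpoints is δ = arccos(p₁·p₂) ≈ 0.901 rad (51.6°). The total great-circle distance is δ·R ≈ 0.901 × 3959 ≈ 3568 mi, so the target fraction is f = 1000/3568 ≈ 0.280.
Interpolate at f ≈ 0.280 with slerp weights a = sin((1−f)δ)/sin δ ≈ 0.770, b = sin(fδ)/sin δ ≈ 0.319.
p = a·p₁ + b·p₂ ≈ (0.378, -0.854, 0.357); φ = arcsin(p_z) ≈ 20.90°, λ = atan2(p_y, p_x) ≈ -66.15°.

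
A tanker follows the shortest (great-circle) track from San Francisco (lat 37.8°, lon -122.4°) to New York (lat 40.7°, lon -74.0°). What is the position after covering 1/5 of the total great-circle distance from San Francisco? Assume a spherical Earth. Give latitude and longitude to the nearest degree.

From cos δ = sin φ₁ sin φ₂ + cos φ₁ cos φ₂ cos Δλ, the central angle is δ ≈ 0.648 rad (37.1°).
Interpolate at f = 1/5 with slerp weights a = sin((1−f)δ)/sin δ ≈ 0.821, b = sin(fδ)/sin δ ≈ 0.214.
p = a·p₁ + b·p₂ ≈ (-0.303, -0.704, 0.643); φ = arcsin(p_z) ≈ 40.00°, λ = atan2(p_y, p_x) ≈ -113.28°.

≈ lat 40°, lon -113°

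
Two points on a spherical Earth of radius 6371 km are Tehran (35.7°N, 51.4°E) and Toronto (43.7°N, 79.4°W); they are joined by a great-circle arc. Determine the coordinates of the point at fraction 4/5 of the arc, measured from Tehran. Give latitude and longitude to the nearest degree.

Convert each endpoint to a unit vector on the sphere (x = cos φ cos λ, y = cos φ sin λ, z = sin φ).
The central angle between the endpoints is δ = arccos(p₁·p₂) ≈ 1.551 rad (88.9°).
Interpolate at f = 4/5 with slerp weights a = sin((1−f)δ)/sin δ ≈ 0.305, b = sin(fδ)/sin δ ≈ 0.946.
p = a·p₁ + b·p₂ ≈ (0.281, -0.479, 0.832); φ = arcsin(p_z) ≈ 56.30°, λ = atan2(p_y, p_x) ≈ -59.62°.

≈ (56°N, 60°W)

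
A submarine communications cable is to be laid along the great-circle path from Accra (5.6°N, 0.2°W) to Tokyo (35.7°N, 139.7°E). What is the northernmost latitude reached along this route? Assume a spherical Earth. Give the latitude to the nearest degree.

≈ 51°N

The great circle lies in the plane with unit normal n̂ = (p₁ × p₂)/|p₁ × p₂|.
Here n̂_z ≈ +0.629; the vertex latitude is φ_max = arccos|n̂_z| ≈ 51.0°.
Check via Clairaut: cos φ_max = |cos φ₁| · sin C = cos(5.6°)·sin(39.2°) ≈ 0.629, again giving ≈ 51.0°.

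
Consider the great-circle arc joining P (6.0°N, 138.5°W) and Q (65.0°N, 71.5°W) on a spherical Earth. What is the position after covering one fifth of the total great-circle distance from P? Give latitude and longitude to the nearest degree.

≈ (20°N, 132°W)

Write both endpoints as unit vectors p₁, p₂ with components (cos φ cos λ, cos φ sin λ, sin φ).
The central angle between the endpoints is δ = arccos(p₁·p₂) ≈ 1.309 rad (75.0°).
Interpolate at f = 1/5 with slerp weights a = sin((1−f)δ)/sin δ ≈ 0.897, b = sin(fδ)/sin δ ≈ 0.268.
p = a·p₁ + b·p₂ ≈ (-0.632, -0.698, 0.337); φ = arcsin(p_z) ≈ 19.67°, λ = atan2(p_y, p_x) ≈ -132.15°.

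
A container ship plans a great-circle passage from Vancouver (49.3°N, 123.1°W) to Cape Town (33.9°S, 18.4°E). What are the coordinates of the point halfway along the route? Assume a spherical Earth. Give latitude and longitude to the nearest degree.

The haversine formula gives a central angle δ ≈ 2.580 rad (147.8°) between the endpoints.
Interpolate at f = 1/2 with slerp weights a = sin((1−f)δ)/sin δ ≈ 1.804, b = sin(fδ)/sin δ ≈ 1.804.
p = a·p₁ + b·p₂ ≈ (0.779, -0.513, 0.362); φ = arcsin(p_z) ≈ 21.20°, λ = atan2(p_y, p_x) ≈ -33.38°.

≈ 21°N, 33°W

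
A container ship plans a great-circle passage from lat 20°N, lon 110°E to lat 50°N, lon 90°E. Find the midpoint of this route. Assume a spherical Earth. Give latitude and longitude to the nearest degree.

From cos δ = sin φ₁ sin φ₂ + cos φ₁ cos φ₂ cos Δλ, the central angle is δ ≈ 0.592 rad (33.9°).
Interpolate at f = 1/2 with slerp weights a = sin((1−f)δ)/sin δ ≈ 0.523, b = sin(fδ)/sin δ ≈ 0.523.
p = a·p₁ + b·p₂ ≈ (-0.168, 0.798, 0.579); φ = arcsin(p_z) ≈ 35.40°, λ = atan2(p_y, p_x) ≈ 101.89°.

≈ lat 35°N, lon 102°E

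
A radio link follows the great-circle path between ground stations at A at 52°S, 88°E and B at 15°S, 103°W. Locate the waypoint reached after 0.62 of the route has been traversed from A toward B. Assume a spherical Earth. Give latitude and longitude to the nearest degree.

≈ 57°S, 112°W

Convert each endpoint to a unit vector on the sphere (x = cos φ cos λ, y = cos φ sin λ, z = sin φ).
The central angle between the endpoints is δ = arccos(p₁·p₂) ≈ 1.960 rad (112.3°).
Interpolate at f = 0.62 with slerp weights a = sin((1−f)δ)/sin δ ≈ 0.733, b = sin(fδ)/sin δ ≈ 1.013.
p = a·p₁ + b·p₂ ≈ (-0.204, -0.503, -0.840); φ = arcsin(p_z) ≈ -57.12°, λ = atan2(p_y, p_x) ≈ -112.12°.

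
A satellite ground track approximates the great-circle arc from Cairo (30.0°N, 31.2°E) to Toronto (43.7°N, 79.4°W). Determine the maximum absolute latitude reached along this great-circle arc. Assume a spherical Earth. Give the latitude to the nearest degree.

≈ 54°N

The great circle lies in the plane with unit normal n̂ = (p₁ × p₂)/|p₁ × p₂|.
Here n̂_z ≈ -0.591; the vertex latitude is φ_max = arccos|n̂_z| ≈ 53.8°.
Check via Clairaut: cos φ_max = |cos φ₁| · sin C = cos(30.0°)·sin(43.0°) ≈ 0.591, again giving ≈ 53.8°.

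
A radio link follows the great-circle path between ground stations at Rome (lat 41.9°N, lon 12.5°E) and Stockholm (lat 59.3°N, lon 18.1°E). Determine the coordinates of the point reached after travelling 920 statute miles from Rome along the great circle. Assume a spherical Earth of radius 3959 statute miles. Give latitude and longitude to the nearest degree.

Write both endpoints as unit vectors p₁, p₂ with components (cos φ cos λ, cos φ sin λ, sin φ).
The central angle between the endpoints is δ = arccos(p₁·p₂) ≈ 0.310 rad (17.7°). The total great-circle distance is δ·R ≈ 0.310 × 3959 ≈ 1226 mi, so the target fraction is f = 920/1226 ≈ 0.750.
Interpolate at f ≈ 0.750 with slerp weights a = sin((1−f)δ)/sin δ ≈ 0.253, b = sin(fδ)/sin δ ≈ 0.756.
p = a·p₁ + b·p₂ ≈ (0.551, 0.161, 0.819); φ = arcsin(p_z) ≈ 54.98°, λ = atan2(p_y, p_x) ≈ 16.26°.

≈ lat 55°N, lon 16°E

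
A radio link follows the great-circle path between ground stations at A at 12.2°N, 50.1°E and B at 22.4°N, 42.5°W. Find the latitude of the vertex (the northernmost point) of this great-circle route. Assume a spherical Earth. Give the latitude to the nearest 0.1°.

The great circle lies in the plane with unit normal n̂ = (p₁ × p₂)/|p₁ × p₂|.
Here n̂_z ≈ -0.903; the vertex latitude is φ_max = arccos|n̂_z| ≈ 25.4°.

≈ 25.4°N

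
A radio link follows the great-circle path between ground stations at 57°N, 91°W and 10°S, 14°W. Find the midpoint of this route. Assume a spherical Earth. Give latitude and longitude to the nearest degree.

≈ 28°N, 40°W

Convert each endpoint to a unit vector on the sphere (x = cos φ cos λ, y = cos φ sin λ, z = sin φ).
The central angle between the endpoints is δ = arccos(p₁·p₂) ≈ 1.596 rad (91.4°).
Interpolate at f = 1/2 with slerp weights a = sin((1−f)δ)/sin δ ≈ 0.716, b = sin(fδ)/sin δ ≈ 0.716.
p = a·p₁ + b·p₂ ≈ (0.677, -0.561, 0.476); φ = arcsin(p_z) ≈ 28.44°, λ = atan2(p_y, p_x) ≈ -39.61°.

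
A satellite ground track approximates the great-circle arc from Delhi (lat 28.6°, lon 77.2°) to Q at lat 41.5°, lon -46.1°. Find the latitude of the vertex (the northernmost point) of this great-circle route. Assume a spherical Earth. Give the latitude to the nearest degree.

The great circle lies in the plane with unit normal n̂ = (p₁ × p₂)/|p₁ × p₂|.
Here n̂_z ≈ -0.550; the vertex latitude is φ_max = arccos|n̂_z| ≈ 56.6°.

≈ 57°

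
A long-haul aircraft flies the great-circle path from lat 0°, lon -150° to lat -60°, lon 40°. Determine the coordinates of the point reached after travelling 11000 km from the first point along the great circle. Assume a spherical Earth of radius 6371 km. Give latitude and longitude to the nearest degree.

From cos δ = sin φ₁ sin φ₂ + cos φ₁ cos φ₂ cos Δλ, the central angle is δ ≈ 2.086 rad (119.5°). The total great-circle distance is δ·R ≈ 2.086 × 6371 ≈ 13288 km, so the target fraction is f = 11000/13288 ≈ 0.828.
Interpolate at f ≈ 0.828 with slerp weights a = sin((1−f)δ)/sin δ ≈ 0.404, b = sin(fδ)/sin δ ≈ 1.135.
p = a·p₁ + b·p₂ ≈ (0.085, 0.163, -0.983); φ = arcsin(p_z) ≈ -79.41°, λ = atan2(p_y, p_x) ≈ 62.42°.

≈ lat -79°, lon 62°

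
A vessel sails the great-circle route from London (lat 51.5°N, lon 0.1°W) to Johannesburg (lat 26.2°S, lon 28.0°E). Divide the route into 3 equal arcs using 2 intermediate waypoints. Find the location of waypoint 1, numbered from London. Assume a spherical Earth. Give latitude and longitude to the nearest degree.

Convert each endpoint to a unit vector on the sphere (x = cos φ cos λ, y = cos φ sin λ, z = sin φ).
The central angle between the endpoints is δ = arccos(p₁·p₂) ≈ 1.423 rad (81.5°).
Interpolate at f = 1/3 with slerp weights a = sin((1−f)δ)/sin δ ≈ 0.822, b = sin(fδ)/sin δ ≈ 0.462.
p = a·p₁ + b·p₂ ≈ (0.877, 0.194, 0.439); φ = arcsin(p_z) ≈ 26.05°, λ = atan2(p_y, p_x) ≈ 12.45°.

≈ lat 26°N, lon 12°E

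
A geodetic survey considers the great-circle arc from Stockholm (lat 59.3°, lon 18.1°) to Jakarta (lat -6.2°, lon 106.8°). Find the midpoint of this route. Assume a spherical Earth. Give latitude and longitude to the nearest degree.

≈ lat 34°, lon 80°

From cos δ = sin φ₁ sin φ₂ + cos φ₁ cos φ₂ cos Δλ, the central angle is δ ≈ 1.652 rad (94.7°).
Interpolate at f = 1/2 with slerp weights a = sin((1−f)δ)/sin δ ≈ 0.738, b = sin(fδ)/sin δ ≈ 0.738.
p = a·p₁ + b·p₂ ≈ (0.146, 0.819, 0.555); φ = arcsin(p_z) ≈ 33.69°, λ = atan2(p_y, p_x) ≈ 79.89°.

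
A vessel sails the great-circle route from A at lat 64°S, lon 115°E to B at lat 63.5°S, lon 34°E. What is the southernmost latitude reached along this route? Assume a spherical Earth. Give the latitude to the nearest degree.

≈ 69°S

The great circle lies in the plane with unit normal n̂ = (p₁ × p₂)/|p₁ × p₂|.
Here n̂_z ≈ -0.351; the vertex latitude is φ_max = arccos|n̂_z| ≈ 69.4°.
Check via Clairaut: cos φ_max = |cos φ₁| · sin C = cos(64.0°)·sin(126.8°) ≈ 0.351, again giving ≈ 69.4°.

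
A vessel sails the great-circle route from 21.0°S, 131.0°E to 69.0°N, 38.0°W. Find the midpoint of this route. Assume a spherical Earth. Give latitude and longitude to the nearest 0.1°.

≈ 44.5°N, 124.3°E

Convert each endpoint to a unit vector on the sphere (x = cos φ cos λ, y = cos φ sin λ, z = sin φ).
The central angle between the endpoints is δ = arccos(p₁·p₂) ≈ 2.296 rad (131.5°).
Interpolate at f = 1/2 with slerp weights a = sin((1−f)δ)/sin δ ≈ 1.218, b = sin(fδ)/sin δ ≈ 1.218.
p = a·p₁ + b·p₂ ≈ (-0.402, 0.589, 0.701); φ = arcsin(p_z) ≈ 44.48°, λ = atan2(p_y, p_x) ≈ 124.30°.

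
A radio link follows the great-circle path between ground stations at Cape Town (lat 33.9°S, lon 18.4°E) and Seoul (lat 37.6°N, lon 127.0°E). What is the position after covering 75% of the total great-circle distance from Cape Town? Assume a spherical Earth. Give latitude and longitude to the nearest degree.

≈ lat 23°N, lon 95°E

Write both endpoints as unit vectors p₁, p₂ with components (cos φ cos λ, cos φ sin λ, sin φ).
The central angle between the endpoints is δ = arccos(p₁·p₂) ≈ 2.153 rad (123.4°).
Interpolate at f = 0.75 with slerp weights a = sin((1−f)δ)/sin δ ≈ 0.614, b = sin(fδ)/sin δ ≈ 1.196.
p = a·p₁ + b·p₂ ≈ (-0.087, 0.918, 0.387); φ = arcsin(p_z) ≈ 22.80°, λ = atan2(p_y, p_x) ≈ 95.41°.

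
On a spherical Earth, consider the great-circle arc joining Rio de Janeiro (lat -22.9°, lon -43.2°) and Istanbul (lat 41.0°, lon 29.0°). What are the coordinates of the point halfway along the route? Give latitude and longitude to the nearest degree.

≈ lat 11°, lon -11°

Convert each endpoint to a unit vector on the sphere (x = cos φ cos λ, y = cos φ sin λ, z = sin φ).
The central angle between the endpoints is δ = arccos(p₁·p₂) ≈ 1.614 rad (92.5°).
Interpolate at f = 1/2 with slerp weights a = sin((1−f)δ)/sin δ ≈ 0.723, b = sin(fδ)/sin δ ≈ 0.723.
p = a·p₁ + b·p₂ ≈ (0.962, -0.191, 0.193); φ = arcsin(p_z) ≈ 11.12°, λ = atan2(p_y, p_x) ≈ -11.24°.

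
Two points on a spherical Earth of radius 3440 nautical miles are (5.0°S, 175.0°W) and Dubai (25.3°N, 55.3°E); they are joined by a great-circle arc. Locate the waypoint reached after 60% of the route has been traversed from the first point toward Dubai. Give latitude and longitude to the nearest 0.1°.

≈ (26.1°N, 112.5°E)

Write both endpoints as unit vectors p₁, p₂ with components (cos φ cos λ, cos φ sin λ, sin φ).
The central angle between the endpoints is δ = arccos(p₁·p₂) ≈ 2.230 rad (127.8°).
Interpolate at f = 0.60 with slerp weights a = sin((1−f)δ)/sin δ ≈ 0.985, b = sin(fδ)/sin δ ≈ 1.231.
p = a·p₁ + b·p₂ ≈ (-0.344, 0.829, 0.440); φ = arcsin(p_z) ≈ 26.12°, λ = atan2(p_y, p_x) ≈ 112.50°.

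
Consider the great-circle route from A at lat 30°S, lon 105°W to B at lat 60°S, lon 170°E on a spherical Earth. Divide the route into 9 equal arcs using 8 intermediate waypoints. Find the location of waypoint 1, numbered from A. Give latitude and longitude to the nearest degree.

The haversine formula gives a central angle δ ≈ 1.081 rad (61.9°) between the endpoints.
Interpolate at f = 1/9 with slerp weights a = sin((1−f)δ)/sin δ ≈ 0.929, b = sin(fδ)/sin δ ≈ 0.136.
p = a·p₁ + b·p₂ ≈ (-0.275, -0.765, -0.582); φ = arcsin(p_z) ≈ -35.59°, λ = atan2(p_y, p_x) ≈ -109.77°.

≈ lat 36°S, lon 110°W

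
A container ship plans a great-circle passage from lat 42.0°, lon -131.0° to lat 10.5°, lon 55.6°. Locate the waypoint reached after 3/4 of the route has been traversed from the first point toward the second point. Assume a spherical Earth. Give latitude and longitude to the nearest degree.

≈ lat 42°, lon 60°

Convert each endpoint to a unit vector on the sphere (x = cos φ cos λ, y = cos φ sin λ, z = sin φ).
The central angle between the endpoints is δ = arccos(p₁·p₂) ≈ 2.219 rad (127.2°).
Interpolate at f = 3/4 with slerp weights a = sin((1−f)δ)/sin δ ≈ 0.661, b = sin(fδ)/sin δ ≈ 1.249.
p = a·p₁ + b·p₂ ≈ (0.372, 0.643, 0.670); φ = arcsin(p_z) ≈ 42.06°, λ = atan2(p_y, p_x) ≈ 59.96°.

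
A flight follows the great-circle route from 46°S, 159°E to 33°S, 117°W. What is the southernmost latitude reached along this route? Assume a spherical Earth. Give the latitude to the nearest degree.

The great circle lies in the plane with unit normal n̂ = (p₁ × p₂)/|p₁ × p₂|.
Here n̂_z ≈ +0.650; the vertex latitude is φ_max = arccos|n̂_z| ≈ 49.5°.
Check via Clairaut: cos φ_max = |cos φ₁| · sin C = cos(46.0°)·sin(110.7°) ≈ 0.650, again giving ≈ 49.5°.

≈ 49°S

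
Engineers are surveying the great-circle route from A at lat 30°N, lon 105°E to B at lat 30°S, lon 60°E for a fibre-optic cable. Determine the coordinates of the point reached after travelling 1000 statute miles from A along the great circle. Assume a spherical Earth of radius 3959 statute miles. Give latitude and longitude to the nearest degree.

Write both endpoints as unit vectors p₁, p₂ with components (cos φ cos λ, cos φ sin λ, sin φ).
The central angle between the endpoints is δ = arccos(p₁·p₂) ≈ 1.287 rad (73.7°). The total great-circle distance is δ·R ≈ 1.287 × 3959 ≈ 5094 mi, so the target fraction is f = 1000/5094 ≈ 0.196.
Interpolate at f ≈ 0.196 with slerp weights a = sin((1−f)δ)/sin δ ≈ 0.895, b = sin(fδ)/sin δ ≈ 0.260.
p = a·p₁ + b·p₂ ≈ (-0.088, 0.944, 0.317); φ = arcsin(p_z) ≈ 18.51°, λ = atan2(p_y, p_x) ≈ 95.32°.

≈ lat 19°N, lon 95°E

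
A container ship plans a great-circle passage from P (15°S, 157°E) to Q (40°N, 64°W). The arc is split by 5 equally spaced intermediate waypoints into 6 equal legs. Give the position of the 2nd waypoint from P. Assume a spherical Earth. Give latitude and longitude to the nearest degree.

The haversine formula gives a central angle δ ≈ 2.382 rad (136.5°) between the endpoints.
Interpolate at f = 2/6 with slerp weights a = sin((1−f)δ)/sin δ ≈ 1.451, b = sin(fδ)/sin δ ≈ 1.035.
p = a·p₁ + b·p₂ ≈ (-0.943, -0.165, 0.290); φ = arcsin(p_z) ≈ 16.84°, λ = atan2(p_y, p_x) ≈ -170.08°.

≈ (17°N, 170°W)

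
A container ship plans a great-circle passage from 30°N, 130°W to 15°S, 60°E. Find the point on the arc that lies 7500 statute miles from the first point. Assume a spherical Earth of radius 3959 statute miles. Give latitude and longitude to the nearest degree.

≈ 32°N, 88°E

Write both endpoints as unit vectors p₁, p₂ with components (cos φ cos λ, cos φ sin λ, sin φ).
The central angle between the endpoints is δ = arccos(p₁·p₂) ≈ 2.835 rad (162.4°). The total great-circle distance is δ·R ≈ 2.835 × 3959 ≈ 11222 mi, so the target fraction is f = 7500/11222 ≈ 0.668.
Interpolate at f ≈ 0.668 with slerp weights a = sin((1−f)δ)/sin δ ≈ 2.672, b = sin(fδ)/sin δ ≈ 3.136.
p = a·p₁ + b·p₂ ≈ (0.028, 0.851, 0.524); φ = arcsin(p_z) ≈ 31.61°, λ = atan2(p_y, p_x) ≈ 88.15°.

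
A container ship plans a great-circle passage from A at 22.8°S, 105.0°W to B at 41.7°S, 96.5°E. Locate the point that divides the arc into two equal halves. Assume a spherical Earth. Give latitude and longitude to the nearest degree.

≈ 71°S, 155°W

Convert each endpoint to a unit vector on the sphere (x = cos φ cos λ, y = cos φ sin λ, z = sin φ).
The central angle between the endpoints is δ = arccos(p₁·p₂) ≈ 1.963 rad (112.5°).
Interpolate at f = 1/2 with slerp weights a = sin((1−f)δ)/sin δ ≈ 0.900, b = sin(fδ)/sin δ ≈ 0.900.
p = a·p₁ + b·p₂ ≈ (-0.291, -0.134, -0.947); φ = arcsin(p_z) ≈ -71.33°, λ = atan2(p_y, p_x) ≈ -155.30°.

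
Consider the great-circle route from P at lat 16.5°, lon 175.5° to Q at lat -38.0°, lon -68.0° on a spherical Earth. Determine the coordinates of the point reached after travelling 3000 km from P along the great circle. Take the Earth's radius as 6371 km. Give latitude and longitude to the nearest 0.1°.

From cos δ = sin φ₁ sin φ₂ + cos φ₁ cos φ₂ cos Δλ, the central angle is δ ≈ 2.108 rad (120.8°). The total great-circle distance is δ·R ≈ 2.108 × 6371 ≈ 13432 km, so the target fraction is f = 3000/13432 ≈ 0.223.
Interpolate at f ≈ 0.223 with slerp weights a = sin((1−f)δ)/sin δ ≈ 1.162, b = sin(fδ)/sin δ ≈ 0.528.
p = a·p₁ + b·p₂ ≈ (-0.954, -0.298, 0.005); φ = arcsin(p_z) ≈ 0.27°, λ = atan2(p_y, p_x) ≈ -162.63°.

≈ lat 0.3°, lon -162.6°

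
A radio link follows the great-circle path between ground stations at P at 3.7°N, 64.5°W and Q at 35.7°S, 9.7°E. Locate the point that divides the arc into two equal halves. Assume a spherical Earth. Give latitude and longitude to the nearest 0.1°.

Convert each endpoint to a unit vector on the sphere (x = cos φ cos λ, y = cos φ sin λ, z = sin φ).
The central angle between the endpoints is δ = arccos(p₁·p₂) ≈ 1.387 rad (79.5°).
Interpolate at f = 1/2 with slerp weights a = sin((1−f)δ)/sin δ ≈ 0.650, b = sin(fδ)/sin δ ≈ 0.650.
p = a·p₁ + b·p₂ ≈ (0.800, -0.497, -0.337); φ = arcsin(p_z) ≈ -19.72°, λ = atan2(p_y, p_x) ≈ -31.84°.

≈ 19.7°S, 31.8°W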